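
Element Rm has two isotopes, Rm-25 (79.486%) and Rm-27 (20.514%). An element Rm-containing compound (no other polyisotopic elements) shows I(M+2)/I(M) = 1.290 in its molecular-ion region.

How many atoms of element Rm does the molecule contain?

5

For n independent Rm atoms, I(M+2)/I(M) = n · (abundance Rm-27) / (abundance Rm-25) = n · 0.20514/0.79486.
n = 1.290 × 0.79486/0.20514 = 5.00 ≈ 5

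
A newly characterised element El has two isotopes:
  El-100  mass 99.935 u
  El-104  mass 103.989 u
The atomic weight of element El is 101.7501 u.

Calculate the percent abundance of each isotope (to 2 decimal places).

El-100: 55.23%, El-104: 44.77%

With x = fraction of El-100 (so El-104 is 1 − x):
99.935·x + 103.989·(1 − x) = 101.7501
(99.935 − 103.989)·x = 101.7501 − 103.989
x = -2.2389 / -4.054 = 0.55227 → 55.23% El-100, 44.77% El-104.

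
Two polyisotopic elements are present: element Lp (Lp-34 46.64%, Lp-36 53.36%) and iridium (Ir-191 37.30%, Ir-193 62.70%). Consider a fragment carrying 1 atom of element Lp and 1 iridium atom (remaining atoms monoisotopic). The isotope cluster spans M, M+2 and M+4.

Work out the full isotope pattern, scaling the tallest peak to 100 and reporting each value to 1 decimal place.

Element Lp pattern (n=1): 0.4664 : 0.5336
Iridium pattern (n=1): 0.3730 : 0.6270
Convolve the two distributions (both contribute in 2-u steps):
  M: 0.4664×0.3730 = 0.173967
  M+2: 0.4664×0.6270 + 0.5336×0.3730 = 0.491466
  M+4: 0.5336×0.6270 = 0.334567
Scale to base peak (0.491466) = 100: 35.4 : 100.0 : 68.1

35.4 : 100.0 : 68.1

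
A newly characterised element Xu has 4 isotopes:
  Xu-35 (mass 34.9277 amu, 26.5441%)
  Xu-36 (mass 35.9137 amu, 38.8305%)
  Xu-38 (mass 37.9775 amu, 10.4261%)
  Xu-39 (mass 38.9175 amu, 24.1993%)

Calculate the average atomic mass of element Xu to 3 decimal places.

Weight each isotope mass by its fractional abundance: 0.265441 × 34.9277 + 0.388305 × 35.9137 + 0.104261 × 37.9775 + 0.241993 × 38.9175
= 9.27124 + 13.94547 + 3.95957 + 9.41776 = 36.59404 amu

36.594 amu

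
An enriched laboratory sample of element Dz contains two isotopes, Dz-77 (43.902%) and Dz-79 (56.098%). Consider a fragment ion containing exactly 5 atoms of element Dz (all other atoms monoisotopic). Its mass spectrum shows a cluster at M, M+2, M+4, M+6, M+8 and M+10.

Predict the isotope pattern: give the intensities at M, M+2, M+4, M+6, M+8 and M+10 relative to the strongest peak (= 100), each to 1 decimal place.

The 5 Dz atoms are independent, so intensities follow the terms of (0.43902 + 0.56098)^5.
P(M) = 0.43902^5 = 0.016309
P(M+2) = 5 × 0.43902^4 × 0.56098^1 = 0.104197
P(M+4) = 10 × 0.43902^3 × 0.56098^2 = 0.266286
P(M+6) = 10 × 0.43902^2 × 0.56098^3 = 0.340260
P(M+8) = 5 × 0.43902^1 × 0.56098^4 = 0.217392
P(M+10) = 0.56098^5 = 0.055557
The M+6 peak is largest (0.340260); scaling to 100 gives 4.8 : 30.6 : 78.3 : 100.0 : 63.9 : 16.3.

4.8 : 30.6 : 78.3 : 100.0 : 63.9 : 16.3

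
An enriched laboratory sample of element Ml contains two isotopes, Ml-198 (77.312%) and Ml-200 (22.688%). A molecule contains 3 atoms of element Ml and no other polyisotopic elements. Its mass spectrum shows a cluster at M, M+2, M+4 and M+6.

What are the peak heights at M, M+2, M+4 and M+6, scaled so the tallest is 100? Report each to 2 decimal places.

The 3 Ml atoms are independent, so intensities follow the terms of (0.77312 + 0.22688)^3.
P(M) = 0.77312^3 = 0.462105
P(M+2) = 3 × 0.77312^2 × 0.22688^1 = 0.406828
P(M+4) = 3 × 0.77312^1 × 0.22688^2 = 0.119388
P(M+6) = 0.22688^3 = 0.011679
The M peak is largest (0.462105); scaling to 100 gives 100.00 : 88.04 : 25.84 : 2.53.

100.00 : 88.04 : 25.84 : 2.53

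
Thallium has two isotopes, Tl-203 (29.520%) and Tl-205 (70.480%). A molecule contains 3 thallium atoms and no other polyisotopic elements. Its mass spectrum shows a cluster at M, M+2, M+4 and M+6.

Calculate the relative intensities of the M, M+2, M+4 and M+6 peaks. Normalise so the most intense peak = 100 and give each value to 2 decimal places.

Each Tl atom is independently Tl-203 (p = 0.29520) or Tl-205 (q = 0.70480); the cluster is the binomial expansion (p + q)^3.
P(M) = 0.29520^3 = 0.025725
P(M+2) = 3 × 0.29520^2 × 0.70480^1 = 0.184255
P(M+4) = 3 × 0.29520^1 × 0.70480^2 = 0.439916
P(M+6) = 0.70480^3 = 0.350104
The M+4 peak is largest (0.439916); scaling to 100 gives 5.85 : 41.88 : 100.00 : 79.58.

5.85 : 41.88 : 100.00 : 79.58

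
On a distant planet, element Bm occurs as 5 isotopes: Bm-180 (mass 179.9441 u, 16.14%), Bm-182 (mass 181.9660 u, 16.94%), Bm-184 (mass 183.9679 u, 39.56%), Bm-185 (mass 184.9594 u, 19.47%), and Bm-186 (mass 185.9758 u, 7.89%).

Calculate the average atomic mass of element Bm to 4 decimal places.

The abundance-weighted mean is 0.1614 × 179.9441 + 0.1694 × 181.9660 + 0.3956 × 183.9679 + 0.1947 × 184.9594 + 0.0789 × 185.9758
= 29.04298 + 30.82504 + 72.77770 + 36.01160 + 14.67349 = 183.33081 u

183.3308 u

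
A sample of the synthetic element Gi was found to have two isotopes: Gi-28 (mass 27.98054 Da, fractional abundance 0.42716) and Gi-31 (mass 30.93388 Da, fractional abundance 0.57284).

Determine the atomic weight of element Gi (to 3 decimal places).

29.672 Da

The abundance-weighted mean is 0.42716 × 27.98054 + 0.57284 × 30.93388
= 11.952167 + 17.720164 = 29.672331 Da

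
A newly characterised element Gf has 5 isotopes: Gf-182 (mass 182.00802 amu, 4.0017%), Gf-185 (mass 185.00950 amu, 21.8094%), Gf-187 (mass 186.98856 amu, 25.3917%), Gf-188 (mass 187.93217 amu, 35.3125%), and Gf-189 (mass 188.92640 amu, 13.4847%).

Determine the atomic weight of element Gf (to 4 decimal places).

Average mass = Σ (abundance × isotope mass) = 0.040017 × 182.00802 + 0.218094 × 185.00950 + 0.253917 × 186.98856 + 0.353125 × 187.93217 + 0.134847 × 188.92640
= 7.283415 + 40.349462 + 47.479574 + 66.363548 + 25.476158 = 186.952157 amu

186.9522 amu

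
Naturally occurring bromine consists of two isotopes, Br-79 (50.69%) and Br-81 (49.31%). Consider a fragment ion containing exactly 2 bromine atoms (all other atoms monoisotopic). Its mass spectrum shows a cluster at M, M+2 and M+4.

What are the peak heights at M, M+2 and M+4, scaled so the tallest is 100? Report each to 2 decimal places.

The 2 Br atoms are independent, so intensities follow the terms of (0.5069 + 0.4931)^2.
P(M) = 0.5069^2 = 0.256948
P(M+2) = 2 × 0.5069^1 × 0.4931^1 = 0.499905
P(M+4) = 0.4931^2 = 0.243148
The M+2 peak is largest (0.499905); scaling to 100 gives 51.40 : 100.00 : 48.64.

51.40 : 100.00 : 48.64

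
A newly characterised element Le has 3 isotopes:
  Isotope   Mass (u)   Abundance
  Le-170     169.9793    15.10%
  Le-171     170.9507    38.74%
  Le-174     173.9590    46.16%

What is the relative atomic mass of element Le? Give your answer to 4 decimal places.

172.1926 u

The abundance-weighted mean is 0.1510 × 169.9793 + 0.3874 × 170.9507 + 0.4616 × 173.9590
= 25.66687 + 66.22630 + 80.29947 = 172.19264 u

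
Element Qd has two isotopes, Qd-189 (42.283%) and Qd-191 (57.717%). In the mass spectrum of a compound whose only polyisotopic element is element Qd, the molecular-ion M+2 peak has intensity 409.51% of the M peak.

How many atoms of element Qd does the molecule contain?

For n independent Qd atoms, I(M+2)/I(M) = n · (abundance Qd-191) / (abundance Qd-189) = n · 0.57717/0.42283.
n = 4.0951 × 0.42283/0.57717 = 3.00 ≈ 3

3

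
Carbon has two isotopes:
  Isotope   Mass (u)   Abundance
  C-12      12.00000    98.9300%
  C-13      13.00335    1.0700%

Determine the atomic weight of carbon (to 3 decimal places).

The abundance-weighted mean is 0.989300 × 12.00000 + 0.010700 × 13.00335
= 11.871600 + 0.139136 = 12.010736 u

12.011 u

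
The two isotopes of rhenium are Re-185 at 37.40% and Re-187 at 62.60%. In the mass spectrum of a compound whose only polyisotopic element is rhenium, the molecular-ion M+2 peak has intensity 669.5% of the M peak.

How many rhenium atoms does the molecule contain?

4

For n independent Re atoms, I(M+2)/I(M) = n · (abundance Re-187) / (abundance Re-185) = n · 0.6260/0.3740.
n = 6.695 × 0.3740/0.6260 = 4.00 ≈ 4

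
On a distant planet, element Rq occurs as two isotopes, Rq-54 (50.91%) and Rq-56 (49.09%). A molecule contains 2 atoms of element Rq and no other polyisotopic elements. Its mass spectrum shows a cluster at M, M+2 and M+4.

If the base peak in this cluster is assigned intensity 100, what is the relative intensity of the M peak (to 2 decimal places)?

51.85

(0.5091 + 0.4909)^2 gives M 0.2592, M+2 0.4998, M+4 0.2410; the largest is M+2.
P(M+2) = C(2,1) × 0.5091^1 × 0.4909^1 = 2 × 0.5091 × 0.4909 = 0.499834 (base)
P(M) = C(2,0) × 0.5091^2 × 0.4909^0 = 1 × 0.25918281 × 1.0000 = 0.259183
Relative intensity = 0.259183 / 0.499834 × 100 = 51.85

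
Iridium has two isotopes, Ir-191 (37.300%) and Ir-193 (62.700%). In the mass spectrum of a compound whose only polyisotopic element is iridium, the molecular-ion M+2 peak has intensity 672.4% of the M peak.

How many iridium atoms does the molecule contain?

The M+2/M ratio from n Ir atoms is n · q/p = n · 0.62700/0.37300.
n = 6.724 × 0.37300/0.62700 = 4.00 ≈ 4

4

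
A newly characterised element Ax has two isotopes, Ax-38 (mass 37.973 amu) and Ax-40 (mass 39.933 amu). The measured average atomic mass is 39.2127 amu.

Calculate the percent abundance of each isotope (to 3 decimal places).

With x = fraction of Ax-38 (so Ax-40 is 1 − x):
37.973·x + 39.933·(1 − x) = 39.2127
(37.973 − 39.933)·x = 39.2127 − 39.933
x = -0.7203 / -1.960 = 0.36750 → 36.750% Ax-38, 63.250% Ax-40.

Ax-38: 36.750%, Ax-40: 63.250%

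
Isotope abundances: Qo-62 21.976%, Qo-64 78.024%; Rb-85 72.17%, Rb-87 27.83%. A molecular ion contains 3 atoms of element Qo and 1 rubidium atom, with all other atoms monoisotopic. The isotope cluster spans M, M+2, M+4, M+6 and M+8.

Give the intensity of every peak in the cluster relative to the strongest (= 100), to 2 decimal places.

1.69 : 18.60 : 70.65 : 100.00 : 29.08

Element Qo pattern (n=3): 0.01061319 : 0.1130438 : 0.40135282 : 0.47499018
Rubidium pattern (n=1): 0.7217 : 0.2783
Convolve the two distributions (both contribute in 2-u steps):
  M: 0.01061319×0.7217 = 0.007660
  M+2: 0.01061319×0.2783 + 0.1130438×0.7217 = 0.084537
  M+4: 0.1130438×0.2783 + 0.40135282×0.7217 = 0.321116
  M+6: 0.40135282×0.2783 + 0.47499018×0.7217 = 0.454497
  M+8: 0.47499018×0.2783 = 0.132190
Scale to base peak (0.454497) = 100: 1.69 : 18.60 : 70.65 : 100.00 : 29.08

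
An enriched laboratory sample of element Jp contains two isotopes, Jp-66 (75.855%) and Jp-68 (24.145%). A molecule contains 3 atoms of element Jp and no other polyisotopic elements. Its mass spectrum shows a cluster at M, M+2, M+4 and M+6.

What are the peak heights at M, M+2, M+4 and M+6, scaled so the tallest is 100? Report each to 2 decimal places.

100.00 : 95.49 : 30.40 : 3.22

The 3 Jp atoms are independent, so intensities follow the terms of (0.75855 + 0.24145)^3.
P(M) = 0.75855^3 = 0.436468
P(M+2) = 3 × 0.75855^2 × 0.24145^1 = 0.416790
P(M+4) = 3 × 0.75855^1 × 0.24145^2 = 0.132666
P(M+6) = 0.24145^3 = 0.014076
The M peak is largest (0.436468); scaling to 100 gives 100.00 : 95.49 : 30.40 : 3.22.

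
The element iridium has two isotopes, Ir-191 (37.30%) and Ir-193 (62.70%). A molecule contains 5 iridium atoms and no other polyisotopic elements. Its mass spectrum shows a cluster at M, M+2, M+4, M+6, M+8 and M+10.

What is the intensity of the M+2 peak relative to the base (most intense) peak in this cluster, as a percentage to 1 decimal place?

17.7%

Term probabilities: M 0.0072, M+2 0.0607, M+4 0.2040, M+6 0.3429, M+8 0.2882, M+10 0.0969. Base peak = M+6.
P(M+6) = C(5,3) × 0.3730^2 × 0.6270^3 = 10 × 0.139129 × 0.24649188 = 0.342942 (base)
P(M+2) = C(5,1) × 0.3730^4 × 0.6270^1 = 5 × 0.01935688 × 0.6270 = 0.060684
Relative intensity = 0.060684 / 0.342942 × 100 = 17.7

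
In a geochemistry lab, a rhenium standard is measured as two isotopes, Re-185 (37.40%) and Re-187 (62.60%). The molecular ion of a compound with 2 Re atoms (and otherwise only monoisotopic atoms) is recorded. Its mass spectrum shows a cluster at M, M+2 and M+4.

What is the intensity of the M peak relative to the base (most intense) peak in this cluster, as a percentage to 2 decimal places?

29.87%

Term probabilities: M 0.1399, M+2 0.4682, M+4 0.3919. Base peak = M+2.
P(M+2) = C(2,1) × 0.3740^1 × 0.6260^1 = 2 × 0.3740 × 0.6260 = 0.468248 (base)
P(M) = C(2,0) × 0.3740^2 × 0.6260^0 = 1 × 0.139876 × 1.0000 = 0.139876
Relative intensity = 0.139876 / 0.468248 × 100 = 29.87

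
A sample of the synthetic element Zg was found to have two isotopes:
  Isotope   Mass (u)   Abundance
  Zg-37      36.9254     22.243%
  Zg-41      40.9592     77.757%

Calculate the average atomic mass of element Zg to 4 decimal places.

40.0620 u

The abundance-weighted mean is 0.22243 × 36.9254 + 0.77757 × 40.9592
= 8.21332 + 31.84865 = 40.06197 u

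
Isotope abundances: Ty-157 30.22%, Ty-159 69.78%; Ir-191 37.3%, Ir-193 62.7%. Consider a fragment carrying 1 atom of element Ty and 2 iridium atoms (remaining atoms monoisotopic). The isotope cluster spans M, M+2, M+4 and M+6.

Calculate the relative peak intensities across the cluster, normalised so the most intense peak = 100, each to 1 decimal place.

9.4 : 53.6 : 100.0 : 61.6

Element Ty pattern (n=1): 0.3022 : 0.6978
Iridium pattern (n=2): 0.139129 : 0.467742 : 0.393129
Convolve the two distributions (both contribute in 2-u steps):
  M: 0.3022×0.139129 = 0.042045
  M+2: 0.3022×0.467742 + 0.6978×0.139129 = 0.238436
  M+4: 0.3022×0.393129 + 0.6978×0.467742 = 0.445194
  M+6: 0.6978×0.393129 = 0.274325
Scale to base peak (0.445194) = 100: 9.4 : 53.6 : 100.0 : 61.6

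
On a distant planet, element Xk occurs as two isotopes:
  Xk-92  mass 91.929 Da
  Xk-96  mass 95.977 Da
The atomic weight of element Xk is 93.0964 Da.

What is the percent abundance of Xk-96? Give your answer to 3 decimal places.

Let x be the fractional abundance of Xk-92; then Xk-96 has abundance 1 − x.
91.929·x + 95.977·(1 − x) = 93.0964
(91.929 − 95.977)·x = 93.0964 − 95.977
x = -2.8806 / -4.048 = 0.71161 → 71.161% Xk-92, 28.839% Xk-96.

28.839%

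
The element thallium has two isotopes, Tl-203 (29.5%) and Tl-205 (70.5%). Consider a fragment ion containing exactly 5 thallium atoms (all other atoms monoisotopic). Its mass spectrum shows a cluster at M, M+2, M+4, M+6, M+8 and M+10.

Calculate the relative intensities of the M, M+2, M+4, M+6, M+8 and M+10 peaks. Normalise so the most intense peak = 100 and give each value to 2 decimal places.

The 5 Tl atoms are independent, so intensities follow the terms of (0.295 + 0.705)^5.
P(M) = 0.295^5 = 0.002234
P(M+2) = 5 × 0.295^4 × 0.705^1 = 0.026696
P(M+4) = 10 × 0.295^3 × 0.705^2 = 0.127598
P(M+6) = 10 × 0.295^2 × 0.705^3 = 0.304938
P(M+8) = 5 × 0.295^1 × 0.705^4 = 0.364375
P(M+10) = 0.705^5 = 0.174159
The M+8 peak is largest (0.364375); scaling to 100 gives 0.61 : 7.33 : 35.02 : 83.69 : 100.00 : 47.80.

0.61 : 7.33 : 35.02 : 83.69 : 100.00 : 47.80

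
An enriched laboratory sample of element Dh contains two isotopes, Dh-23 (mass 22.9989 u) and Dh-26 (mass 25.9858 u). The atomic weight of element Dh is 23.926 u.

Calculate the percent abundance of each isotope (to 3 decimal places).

Let x be the fractional abundance of Dh-23; then Dh-26 has abundance 1 − x.
22.9989·x + 25.9858·(1 − x) = 23.926
(22.9989 − 25.9858)·x = 23.926 − 25.9858
x = -2.0598 / -2.9869 = 0.68961 → 68.961% Dh-23, 31.039% Dh-26.

Dh-23: 68.961%, Dh-26: 31.039%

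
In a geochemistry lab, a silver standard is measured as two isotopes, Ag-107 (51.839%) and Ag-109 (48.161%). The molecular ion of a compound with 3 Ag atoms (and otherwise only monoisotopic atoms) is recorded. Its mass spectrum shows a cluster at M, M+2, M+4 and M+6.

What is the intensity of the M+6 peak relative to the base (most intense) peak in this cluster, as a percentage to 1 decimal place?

Binomial terms of (0.51839 + 0.48161)^3: M 0.1393, M+2 0.3883, M+4 0.3607, M+6 0.1117 → M+2 is the base peak.
P(M+2) = C(3,1) × 0.51839^2 × 0.48161^1 = 3 × 0.26872819 × 0.48161 = 0.388267 (base)
P(M+6) = C(3,3) × 0.51839^0 × 0.48161^3 = 1 × 1.0000 × 0.11170857 = 0.111709
Relative intensity = 0.111709 / 0.388267 × 100 = 28.8

28.8%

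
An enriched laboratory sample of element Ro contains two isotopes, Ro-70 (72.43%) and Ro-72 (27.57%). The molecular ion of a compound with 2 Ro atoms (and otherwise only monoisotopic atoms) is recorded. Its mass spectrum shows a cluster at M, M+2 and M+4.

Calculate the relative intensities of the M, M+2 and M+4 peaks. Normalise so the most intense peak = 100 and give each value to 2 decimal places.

100.00 : 76.13 : 14.49

Expanding (0.7243 + 0.2757)^2:
P(M) = 0.7243^2 = 0.524610
P(M+2) = 2 × 0.7243^1 × 0.2757^1 = 0.399379
P(M+4) = 0.2757^2 = 0.076010
The M peak is largest (0.524610); scaling to 100 gives 100.00 : 76.13 : 14.49.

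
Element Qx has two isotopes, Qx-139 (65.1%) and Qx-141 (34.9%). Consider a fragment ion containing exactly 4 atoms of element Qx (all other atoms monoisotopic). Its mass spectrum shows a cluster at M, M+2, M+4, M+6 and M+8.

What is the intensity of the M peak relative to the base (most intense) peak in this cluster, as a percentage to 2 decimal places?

46.63%

Binomial terms of (0.651 + 0.349)^4: M 0.1796, M+2 0.3851, M+4 0.3097, M+6 0.1107, M+8 0.0148 → M+2 is the base peak.
P(M+2) = C(4,1) × 0.651^3 × 0.349^1 = 4 × 0.27589445 × 0.3490 = 0.385149 (base)
P(M) = C(4,0) × 0.651^4 × 0.349^0 = 1 × 0.17960729 × 1.0000 = 0.179607
Relative intensity = 0.179607 / 0.385149 × 100 = 46.63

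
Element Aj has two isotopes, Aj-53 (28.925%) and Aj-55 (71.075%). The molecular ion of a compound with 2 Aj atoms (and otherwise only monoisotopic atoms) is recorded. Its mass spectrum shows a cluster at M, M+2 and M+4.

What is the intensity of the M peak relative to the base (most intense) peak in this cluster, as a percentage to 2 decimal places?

Binomial terms of (0.28925 + 0.71075)^2: M 0.0837, M+2 0.4112, M+4 0.5052 → M+4 is the base peak.
P(M+4) = C(2,2) × 0.28925^0 × 0.71075^2 = 1 × 1.0000 × 0.50516556 = 0.505166 (base)
P(M) = C(2,0) × 0.28925^2 × 0.71075^0 = 1 × 0.08366556 × 1.0000 = 0.083666
Relative intensity = 0.083666 / 0.505166 × 100 = 16.56

16.56%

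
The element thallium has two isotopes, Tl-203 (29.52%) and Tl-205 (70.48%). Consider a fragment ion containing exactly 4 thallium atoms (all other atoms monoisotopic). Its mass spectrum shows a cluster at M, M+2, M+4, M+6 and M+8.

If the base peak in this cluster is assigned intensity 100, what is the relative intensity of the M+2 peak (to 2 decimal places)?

(0.2952 + 0.7048)^4 gives M 0.0076, M+2 0.0725, M+4 0.2597, M+6 0.4134, M+8 0.2468; the largest is M+6.
P(M+6) = C(4,3) × 0.2952^1 × 0.7048^3 = 4 × 0.2952 × 0.35010449 = 0.413403 (base)
P(M+2) = C(4,1) × 0.2952^3 × 0.7048^1 = 4 × 0.02572463 × 0.7048 = 0.072523
Relative intensity = 0.072523 / 0.413403 × 100 = 17.54

17.54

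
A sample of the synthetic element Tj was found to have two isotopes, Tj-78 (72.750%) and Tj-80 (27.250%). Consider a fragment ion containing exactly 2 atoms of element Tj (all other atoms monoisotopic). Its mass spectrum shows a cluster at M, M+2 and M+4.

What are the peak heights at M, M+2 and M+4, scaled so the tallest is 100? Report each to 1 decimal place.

Each Tj atom is independently Tj-78 (p = 0.72750) or Tj-80 (q = 0.27250); the cluster is the binomial expansion (p + q)^2.
P(M) = 0.72750^2 = 0.529256
P(M+2) = 2 × 0.72750^1 × 0.27250^1 = 0.396487
P(M+4) = 0.27250^2 = 0.074256
The M peak is largest (0.529256); scaling to 100 gives 100.0 : 74.9 : 14.0.

100.0 : 74.9 : 14.0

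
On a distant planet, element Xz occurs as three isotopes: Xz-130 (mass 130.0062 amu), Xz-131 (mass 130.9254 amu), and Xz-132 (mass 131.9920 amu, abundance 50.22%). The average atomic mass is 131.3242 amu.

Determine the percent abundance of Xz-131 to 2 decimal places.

34.89%

Let x and y be the fractions of Xz-130 and Xz-131. Then x + y = 1 − 0.5022 = 0.4978 and 130.0062x + 130.9254y = 131.3242 − 0.5022×131.9920 = 65.0378176.
Substituting: 130.0062x + 130.9254(0.4978 − x) = 65.0378176
(130.0062 − 130.9254)x = -0.13684652  ⇒  x = 0.14888, y = 0.34892
Xz-130: 14.89%, Xz-131: 34.89%.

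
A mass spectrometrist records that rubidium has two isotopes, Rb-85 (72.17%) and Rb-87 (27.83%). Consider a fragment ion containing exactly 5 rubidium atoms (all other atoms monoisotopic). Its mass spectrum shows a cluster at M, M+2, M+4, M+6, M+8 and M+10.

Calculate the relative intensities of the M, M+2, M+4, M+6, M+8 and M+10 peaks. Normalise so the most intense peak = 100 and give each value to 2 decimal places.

The 5 Rb atoms are independent, so intensities follow the terms of (0.7217 + 0.2783)^5.
P(M) = 0.7217^5 = 0.195787
P(M+2) = 5 × 0.7217^4 × 0.2783^1 = 0.377494
P(M+4) = 10 × 0.7217^3 × 0.2783^2 = 0.291136
P(M+6) = 10 × 0.7217^2 × 0.2783^3 = 0.112267
P(M+8) = 5 × 0.7217^1 × 0.2783^4 = 0.021646
P(M+10) = 0.2783^5 = 0.001669
The M+2 peak is largest (0.377494); scaling to 100 gives 51.86 : 100.00 : 77.12 : 29.74 : 5.73 : 0.44.

51.86 : 100.00 : 77.12 : 29.74 : 5.73 : 0.44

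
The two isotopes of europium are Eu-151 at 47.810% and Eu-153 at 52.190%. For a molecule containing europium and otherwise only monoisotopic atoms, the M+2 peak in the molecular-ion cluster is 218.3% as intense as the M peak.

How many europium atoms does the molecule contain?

With n Eu atoms, P(M+2)/P(M) = C(n,1)·p^(n−1)q / p^n = n·q/p = n · 0.52190/0.47810.
n = 2.183 × 0.47810/0.52190 = 2.00 ≈ 2

2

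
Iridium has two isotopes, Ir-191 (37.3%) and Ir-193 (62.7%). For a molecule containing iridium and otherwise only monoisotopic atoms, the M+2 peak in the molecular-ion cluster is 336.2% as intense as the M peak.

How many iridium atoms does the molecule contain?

2

For n independent Ir atoms, I(M+2)/I(M) = n · (abundance Ir-193) / (abundance Ir-191) = n · 0.627/0.373.
n = 3.362 × 0.373/0.627 = 2.00 ≈ 2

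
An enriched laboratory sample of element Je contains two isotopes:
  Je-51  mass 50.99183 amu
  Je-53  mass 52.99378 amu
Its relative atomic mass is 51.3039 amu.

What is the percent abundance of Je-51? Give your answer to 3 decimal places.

84.412%

Writing the weighted mean with unknown fraction x of Je-51:
50.99183·x + 52.99378·(1 − x) = 51.3039
(50.99183 − 52.99378)·x = 51.3039 − 52.99378
x = -1.68988 / -2.00195 = 0.84412 → 84.412% Je-51, 15.588% Je-53.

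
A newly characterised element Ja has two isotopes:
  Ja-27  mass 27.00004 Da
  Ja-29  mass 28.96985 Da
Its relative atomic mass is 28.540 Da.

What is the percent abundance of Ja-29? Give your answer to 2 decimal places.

78.18%

Let x be the fractional abundance of Ja-27; then Ja-29 has abundance 1 − x.
27.00004·x + 28.96985·(1 − x) = 28.540
(27.00004 − 28.96985)·x = 28.540 − 28.96985
x = -0.42985 / -1.96981 = 0.21822 → 21.82% Ja-27, 78.18% Ja-29.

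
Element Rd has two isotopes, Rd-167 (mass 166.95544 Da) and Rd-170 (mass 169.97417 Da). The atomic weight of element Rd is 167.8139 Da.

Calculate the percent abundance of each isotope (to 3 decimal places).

With x = fraction of Rd-167 (so Rd-170 is 1 − x):
166.95544·x + 169.97417·(1 − x) = 167.8139
(166.95544 − 169.97417)·x = 167.8139 − 169.97417
x = -2.16027 / -3.01873 = 0.71562 → 71.562% Rd-167, 28.438% Rd-170.

Rd-167: 71.562%, Rd-170: 28.438%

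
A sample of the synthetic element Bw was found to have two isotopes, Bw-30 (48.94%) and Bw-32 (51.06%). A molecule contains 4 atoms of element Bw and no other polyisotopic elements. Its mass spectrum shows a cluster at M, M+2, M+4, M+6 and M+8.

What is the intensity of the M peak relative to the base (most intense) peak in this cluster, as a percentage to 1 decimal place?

(0.4894 + 0.5106)^4 gives M 0.0574, M+2 0.2394, M+4 0.3747, M+6 0.2606, M+8 0.0680; the largest is M+4.
P(M+4) = C(4,2) × 0.4894^2 × 0.5106^2 = 6 × 0.23951236 × 0.26071236 = 0.374663 (base)
P(M) = C(4,0) × 0.4894^4 × 0.5106^0 = 1 × 0.05736617 × 1.0000 = 0.057366
Relative intensity = 0.057366 / 0.374663 × 100 = 15.3

15.3%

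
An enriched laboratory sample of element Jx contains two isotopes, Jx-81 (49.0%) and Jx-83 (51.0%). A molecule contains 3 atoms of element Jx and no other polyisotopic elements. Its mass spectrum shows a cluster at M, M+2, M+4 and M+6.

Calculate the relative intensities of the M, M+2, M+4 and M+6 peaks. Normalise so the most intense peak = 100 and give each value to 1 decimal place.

30.8 : 96.1 : 100.0 : 34.7

The 3 Jx atoms are independent, so intensities follow the terms of (0.490 + 0.510)^3.
P(M) = 0.490^3 = 0.117649
P(M+2) = 3 × 0.490^2 × 0.510^1 = 0.367353
P(M+4) = 3 × 0.490^1 × 0.510^2 = 0.382347
P(M+6) = 0.510^3 = 0.132651
The M+4 peak is largest (0.382347); scaling to 100 gives 30.8 : 96.1 : 100.0 : 34.7.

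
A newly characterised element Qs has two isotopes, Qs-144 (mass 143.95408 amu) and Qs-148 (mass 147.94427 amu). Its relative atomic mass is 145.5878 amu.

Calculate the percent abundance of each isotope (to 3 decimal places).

Qs-144: 59.057%, Qs-148: 40.943%

With x = fraction of Qs-144 (so Qs-148 is 1 − x):
143.95408·x + 147.94427·(1 − x) = 145.5878
(143.95408 − 147.94427)·x = 145.5878 − 147.94427
x = -2.35647 / -3.99019 = 0.59057 → 59.057% Qs-144, 40.943% Qs-148.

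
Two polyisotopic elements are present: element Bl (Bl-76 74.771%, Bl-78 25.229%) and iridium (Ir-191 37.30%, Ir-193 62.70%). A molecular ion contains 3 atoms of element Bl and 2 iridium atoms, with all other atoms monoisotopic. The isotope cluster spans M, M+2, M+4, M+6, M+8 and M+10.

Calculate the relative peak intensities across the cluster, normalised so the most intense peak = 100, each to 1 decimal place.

15.2 : 66.6 : 100.0 : 61.6 : 16.7 : 1.7

Element Bl pattern (n=3): 0.41802241 : 0.4231435 : 0.14277577 : 0.01605832
Iridium pattern (n=2): 0.139129 : 0.467742 : 0.393129
Convolve the two distributions (both contribute in 2-u steps):
  M: 0.41802241×0.139129 = 0.058159
  M+2: 0.41802241×0.467742 + 0.4231435×0.139129 = 0.254398
  M+4: 0.41802241×0.393129 + 0.4231435×0.467742 + 0.14277577×0.139129 = 0.382123
  M+6: 0.4231435×0.393129 + 0.14277577×0.467742 + 0.01605832×0.139129 = 0.235366
  M+8: 0.14277577×0.393129 + 0.01605832×0.467742 = 0.063640
  M+10: 0.01605832×0.393129 = 0.006313
Scale to base peak (0.382123) = 100: 15.2 : 66.6 : 100.0 : 61.6 : 16.7 : 1.7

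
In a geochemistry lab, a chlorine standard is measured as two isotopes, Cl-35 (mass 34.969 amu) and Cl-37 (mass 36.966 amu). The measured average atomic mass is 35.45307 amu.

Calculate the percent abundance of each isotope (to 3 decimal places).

Writing the weighted mean with unknown fraction x of Cl-35:
34.969·x + 36.966·(1 − x) = 35.45307
(34.969 − 36.966)·x = 35.45307 − 36.966
x = -1.51293 / -1.997 = 0.75760 → 75.760% Cl-35, 24.240% Cl-37.

Cl-35: 75.760%, Cl-37: 24.240%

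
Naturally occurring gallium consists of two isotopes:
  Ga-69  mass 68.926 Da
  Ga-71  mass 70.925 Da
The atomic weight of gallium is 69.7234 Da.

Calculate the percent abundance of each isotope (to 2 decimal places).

Let x be the fractional abundance of Ga-69; then Ga-71 has abundance 1 − x.
68.926·x + 70.925·(1 − x) = 69.7234
(68.926 − 70.925)·x = 69.7234 − 70.925
x = -1.2016 / -1.999 = 0.60110 → 60.11% Ga-69, 39.89% Ga-71.

Ga-69: 60.11%, Ga-71: 39.89%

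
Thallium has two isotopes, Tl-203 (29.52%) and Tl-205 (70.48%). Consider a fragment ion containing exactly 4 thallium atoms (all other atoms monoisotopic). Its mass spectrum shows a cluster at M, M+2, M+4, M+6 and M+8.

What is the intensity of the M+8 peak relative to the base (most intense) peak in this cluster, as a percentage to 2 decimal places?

59.69%

(0.2952 + 0.7048)^4 gives M 0.0076, M+2 0.0725, M+4 0.2597, M+6 0.4134, M+8 0.2468; the largest is M+6.
P(M+6) = C(4,3) × 0.2952^1 × 0.7048^3 = 4 × 0.2952 × 0.35010449 = 0.413403 (base)
P(M+8) = C(4,4) × 0.2952^0 × 0.7048^4 = 1 × 1.0000 × 0.24675365 = 0.246754
Relative intensity = 0.246754 / 0.413403 × 100 = 59.69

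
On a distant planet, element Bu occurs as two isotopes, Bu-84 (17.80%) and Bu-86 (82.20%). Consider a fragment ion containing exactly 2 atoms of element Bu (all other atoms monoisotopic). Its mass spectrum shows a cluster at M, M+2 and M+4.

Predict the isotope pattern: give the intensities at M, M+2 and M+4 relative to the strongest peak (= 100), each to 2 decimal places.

Expanding (0.1780 + 0.8220)^2:
P(M) = 0.1780^2 = 0.031684
P(M+2) = 2 × 0.1780^1 × 0.8220^1 = 0.292632
P(M+4) = 0.8220^2 = 0.675684
The M+4 peak is largest (0.675684); scaling to 100 gives 4.69 : 43.31 : 100.00.

4.69 : 43.31 : 100.00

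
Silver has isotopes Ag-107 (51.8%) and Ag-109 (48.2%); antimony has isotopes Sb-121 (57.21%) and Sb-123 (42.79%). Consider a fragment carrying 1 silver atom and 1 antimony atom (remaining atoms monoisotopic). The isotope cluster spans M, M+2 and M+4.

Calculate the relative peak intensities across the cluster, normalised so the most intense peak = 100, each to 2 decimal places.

Silver pattern (n=1): 0.5180 : 0.4820
Antimony pattern (n=1): 0.5721 : 0.4279
Convolve the two distributions (both contribute in 2-u steps):
  M: 0.5180×0.5721 = 0.296348
  M+2: 0.5180×0.4279 + 0.4820×0.5721 = 0.497404
  M+4: 0.4820×0.4279 = 0.206248
Scale to base peak (0.497404) = 100: 59.58 : 100.00 : 41.46

59.58 : 100.00 : 41.46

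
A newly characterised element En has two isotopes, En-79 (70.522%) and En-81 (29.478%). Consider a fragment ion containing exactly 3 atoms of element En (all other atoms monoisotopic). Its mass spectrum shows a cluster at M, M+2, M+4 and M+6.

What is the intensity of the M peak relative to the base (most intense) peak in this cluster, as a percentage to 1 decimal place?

79.7%

Term probabilities: M 0.3507, M+2 0.4398, M+4 0.1838, M+6 0.0256. Base peak = M+2.
P(M+2) = C(3,1) × 0.70522^2 × 0.29478^1 = 3 × 0.49733525 × 0.29478 = 0.439813 (base)
P(M) = C(3,0) × 0.70522^3 × 0.29478^0 = 1 × 0.35073076 × 1.0000 = 0.350731
Relative intensity = 0.350731 / 0.439813 × 100 = 79.7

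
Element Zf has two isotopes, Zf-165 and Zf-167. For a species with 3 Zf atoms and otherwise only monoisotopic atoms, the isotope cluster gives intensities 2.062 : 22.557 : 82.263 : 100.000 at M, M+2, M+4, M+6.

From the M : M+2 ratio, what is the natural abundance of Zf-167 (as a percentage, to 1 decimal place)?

78.5%

Write p for the Zf-165 fraction. I(M+2)/I(M) = [C(3,1)·p^2·(1−p)] / p^3 = 3·(1−p)/p = 22.557/2.062 = 10.9394
(1−p)/p = 10.9394/3 = 3.6465  ⇒  p = 1/(1 + 3.6465) = 0.2152
Zf-165: 21.5%, Zf-167: 78.5%.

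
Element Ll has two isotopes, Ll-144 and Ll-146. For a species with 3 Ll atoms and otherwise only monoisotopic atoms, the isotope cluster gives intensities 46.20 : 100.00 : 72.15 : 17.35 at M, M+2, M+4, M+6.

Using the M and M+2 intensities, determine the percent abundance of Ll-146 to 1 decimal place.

41.9%

Let p = fractional abundance of Ll-144. I(M+2)/I(M) = [C(3,1)·p^2·(1−p)] / p^3 = 3·(1−p)/p = 100.00/46.20 = 2.1645
(1−p)/p = 2.1645/3 = 0.7215  ⇒  p = 1/(1 + 0.7215) = 0.5809
Ll-144: 58.1%, Ll-146: 41.9%.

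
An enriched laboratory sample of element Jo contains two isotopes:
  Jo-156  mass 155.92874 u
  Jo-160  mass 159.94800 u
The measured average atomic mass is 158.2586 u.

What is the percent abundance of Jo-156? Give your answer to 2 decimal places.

42.03%

Writing the weighted mean with unknown fraction x of Jo-156:
155.92874·x + 159.94800·(1 − x) = 158.2586
(155.92874 − 159.94800)·x = 158.2586 − 159.94800
x = -1.68940 / -4.01926 = 0.42033 → 42.03% Jo-156, 57.97% Jo-160.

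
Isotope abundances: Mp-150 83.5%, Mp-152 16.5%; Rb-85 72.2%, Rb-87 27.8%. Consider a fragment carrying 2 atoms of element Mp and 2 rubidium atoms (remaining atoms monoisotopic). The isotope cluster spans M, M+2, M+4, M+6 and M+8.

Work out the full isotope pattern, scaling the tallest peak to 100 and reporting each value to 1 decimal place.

Element Mp pattern (n=2): 0.697225 : 0.27555 : 0.027225
Rubidium pattern (n=2): 0.521284 : 0.401432 : 0.077284
Convolve the two distributions (both contribute in 2-u steps):
  M: 0.697225×0.521284 = 0.363452
  M+2: 0.697225×0.401432 + 0.27555×0.521284 = 0.423528
  M+4: 0.697225×0.077284 + 0.27555×0.401432 + 0.027225×0.521284 = 0.178691
  M+6: 0.27555×0.077284 + 0.027225×0.401432 = 0.032225
  M+8: 0.027225×0.077284 = 0.002104
Scale to base peak (0.423528) = 100: 85.8 : 100.0 : 42.2 : 7.6 : 0.5

85.8 : 100.0 : 42.2 : 7.6 : 0.5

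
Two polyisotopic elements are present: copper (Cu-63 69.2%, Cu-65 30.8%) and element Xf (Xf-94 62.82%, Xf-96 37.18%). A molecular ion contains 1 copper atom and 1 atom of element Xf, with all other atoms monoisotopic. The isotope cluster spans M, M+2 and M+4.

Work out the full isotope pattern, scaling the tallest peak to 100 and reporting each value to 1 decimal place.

96.4 : 100.0 : 25.4

Copper pattern (n=1): 0.6920 : 0.3080
Element Xf pattern (n=1): 0.6282 : 0.3718
Convolve the two distributions (both contribute in 2-u steps):
  M: 0.6920×0.6282 = 0.434714
  M+2: 0.6920×0.3718 + 0.3080×0.6282 = 0.450771
  M+4: 0.3080×0.3718 = 0.114514
Scale to base peak (0.450771) = 100: 96.4 : 100.0 : 25.4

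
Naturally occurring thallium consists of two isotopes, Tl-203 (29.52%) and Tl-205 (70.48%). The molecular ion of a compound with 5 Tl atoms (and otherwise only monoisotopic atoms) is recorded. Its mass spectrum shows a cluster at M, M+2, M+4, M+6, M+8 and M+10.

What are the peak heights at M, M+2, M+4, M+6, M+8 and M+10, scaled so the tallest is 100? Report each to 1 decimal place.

Each Tl atom is independently Tl-203 (p = 0.2952) or Tl-205 (q = 0.7048); the cluster is the binomial expansion (p + q)^5.
P(M) = 0.2952^5 = 0.002242
P(M+2) = 5 × 0.2952^4 × 0.7048^1 = 0.026761
P(M+4) = 10 × 0.2952^3 × 0.7048^2 = 0.127785
P(M+6) = 10 × 0.2952^2 × 0.7048^3 = 0.305092
P(M+8) = 5 × 0.2952^1 × 0.7048^4 = 0.364208
P(M+10) = 0.7048^5 = 0.173912
The M+8 peak is largest (0.364208); scaling to 100 gives 0.6 : 7.3 : 35.1 : 83.8 : 100.0 : 47.8.

0.6 : 7.3 : 35.1 : 83.8 : 100.0 : 47.8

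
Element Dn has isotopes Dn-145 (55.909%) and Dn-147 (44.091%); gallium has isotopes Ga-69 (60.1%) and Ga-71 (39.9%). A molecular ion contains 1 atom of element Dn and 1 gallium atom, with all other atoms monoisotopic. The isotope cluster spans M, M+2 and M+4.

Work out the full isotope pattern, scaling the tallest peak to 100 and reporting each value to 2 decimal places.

Element Dn pattern (n=1): 0.55909 : 0.44091
Gallium pattern (n=1): 0.6010 : 0.3990
Convolve the two distributions (both contribute in 2-u steps):
  M: 0.55909×0.6010 = 0.336013
  M+2: 0.55909×0.3990 + 0.44091×0.6010 = 0.488064
  M+4: 0.44091×0.3990 = 0.175923
Scale to base peak (0.488064) = 100: 68.85 : 100.00 : 36.05

68.85 : 100.00 : 36.05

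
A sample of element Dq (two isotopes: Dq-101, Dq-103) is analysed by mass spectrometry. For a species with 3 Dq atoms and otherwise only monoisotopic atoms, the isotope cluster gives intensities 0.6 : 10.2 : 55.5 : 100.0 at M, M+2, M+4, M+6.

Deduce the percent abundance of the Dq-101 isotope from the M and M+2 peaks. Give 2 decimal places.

If p is the fraction of Dq that is Dq-101, then I(M+2)/I(M) = [C(3,1)·p^2·(1−p)] / p^3 = 3·(1−p)/p = 10.2/0.6 = 17.0000
(1−p)/p = 17.0000/3 = 5.6667  ⇒  p = 1/(1 + 5.6667) = 0.1500
Dq-101: 15.00%, Dq-103: 85.00%.

15.00%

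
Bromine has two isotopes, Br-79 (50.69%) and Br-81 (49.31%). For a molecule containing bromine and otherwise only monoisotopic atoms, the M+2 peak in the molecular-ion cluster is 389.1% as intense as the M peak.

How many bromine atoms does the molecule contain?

The M+2/M ratio from n Br atoms is n · q/p = n · 0.4931/0.5069.
n = 3.891 × 0.5069/0.4931 = 4.00 ≈ 4

4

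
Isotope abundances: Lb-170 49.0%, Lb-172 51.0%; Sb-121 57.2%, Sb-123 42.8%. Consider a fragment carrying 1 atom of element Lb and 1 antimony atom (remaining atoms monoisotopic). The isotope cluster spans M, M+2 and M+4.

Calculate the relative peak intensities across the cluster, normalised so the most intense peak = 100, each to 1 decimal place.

Element Lb pattern (n=1): 0.4900 : 0.5100
Antimony pattern (n=1): 0.5720 : 0.4280
Convolve the two distributions (both contribute in 2-u steps):
  M: 0.4900×0.5720 = 0.280280
  M+2: 0.4900×0.4280 + 0.5100×0.5720 = 0.501440
  M+4: 0.5100×0.4280 = 0.218280
Scale to base peak (0.501440) = 100: 55.9 : 100.0 : 43.5

55.9 : 100.0 : 43.5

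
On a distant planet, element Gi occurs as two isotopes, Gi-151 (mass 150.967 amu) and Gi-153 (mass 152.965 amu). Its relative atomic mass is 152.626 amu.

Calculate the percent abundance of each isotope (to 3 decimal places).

Gi-151: 16.967%, Gi-153: 83.033%

Let x be the fractional abundance of Gi-151; then Gi-153 has abundance 1 − x.
150.967·x + 152.965·(1 − x) = 152.626
(150.967 − 152.965)·x = 152.626 − 152.965
x = -0.339 / -1.998 = 0.16967 → 16.967% Gi-151, 83.033% Gi-153.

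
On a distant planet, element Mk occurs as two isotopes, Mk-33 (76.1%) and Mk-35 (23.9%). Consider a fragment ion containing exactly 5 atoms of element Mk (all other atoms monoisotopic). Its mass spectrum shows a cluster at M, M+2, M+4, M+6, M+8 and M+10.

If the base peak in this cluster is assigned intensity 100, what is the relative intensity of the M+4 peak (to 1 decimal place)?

62.8

Binomial terms of (0.761 + 0.239)^5: M 0.2552, M+2 0.4008, M+4 0.2517, M+6 0.0791, M+8 0.0124, M+10 0.0008 → M+2 is the base peak.
P(M+2) = C(5,1) × 0.761^4 × 0.239^1 = 5 × 0.33538113 × 0.2390 = 0.400780 (base)
P(M+4) = C(5,2) × 0.761^3 × 0.239^2 = 10 × 0.44071108 × 0.057121 = 0.251739
Relative intensity = 0.251739 / 0.400780 × 100 = 62.8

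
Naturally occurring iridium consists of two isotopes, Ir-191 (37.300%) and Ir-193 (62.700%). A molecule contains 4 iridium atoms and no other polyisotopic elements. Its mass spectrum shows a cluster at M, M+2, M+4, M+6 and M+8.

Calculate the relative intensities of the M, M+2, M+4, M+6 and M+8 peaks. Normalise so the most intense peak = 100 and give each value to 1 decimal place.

Each Ir atom is independently Ir-191 (p = 0.37300) or Ir-193 (q = 0.62700); the cluster is the binomial expansion (p + q)^4.
P(M) = 0.37300^4 = 0.019357
P(M+2) = 4 × 0.37300^3 × 0.62700^1 = 0.130153
P(M+4) = 6 × 0.37300^2 × 0.62700^2 = 0.328174
P(M+6) = 4 × 0.37300^1 × 0.62700^3 = 0.367766
P(M+8) = 0.62700^4 = 0.154550
The M+6 peak is largest (0.367766); scaling to 100 gives 5.3 : 35.4 : 89.2 : 100.0 : 42.0.

5.3 : 35.4 : 89.2 : 100.0 : 42.0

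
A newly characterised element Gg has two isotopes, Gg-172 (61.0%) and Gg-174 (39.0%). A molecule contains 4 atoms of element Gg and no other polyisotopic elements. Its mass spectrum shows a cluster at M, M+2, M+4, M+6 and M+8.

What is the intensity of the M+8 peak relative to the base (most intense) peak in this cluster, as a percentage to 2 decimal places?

6.53%

(0.610 + 0.390)^4 gives M 0.1385, M+2 0.3541, M+4 0.3396, M+6 0.1447, M+8 0.0231; the largest is M+2.
P(M+2) = C(4,1) × 0.610^3 × 0.390^1 = 4 × 0.226981 × 0.3900 = 0.354090 (base)
P(M+8) = C(4,4) × 0.610^0 × 0.390^4 = 1 × 1.0000 × 0.02313441 = 0.023134
Relative intensity = 0.023134 / 0.354090 × 100 = 6.53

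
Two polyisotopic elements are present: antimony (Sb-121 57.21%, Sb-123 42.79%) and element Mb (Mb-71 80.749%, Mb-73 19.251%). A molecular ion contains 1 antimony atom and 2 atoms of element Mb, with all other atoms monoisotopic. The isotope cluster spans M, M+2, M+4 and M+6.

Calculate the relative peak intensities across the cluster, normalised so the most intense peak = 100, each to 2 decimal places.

Antimony pattern (n=1): 0.5721 : 0.4279
Element Mb pattern (n=2): 0.6520401 : 0.3108998 : 0.0370601
Convolve the two distributions (both contribute in 2-u steps):
  M: 0.5721×0.6520401 = 0.373032
  M+2: 0.5721×0.3108998 + 0.4279×0.6520401 = 0.456874
  M+4: 0.5721×0.0370601 + 0.4279×0.3108998 = 0.154236
  M+6: 0.4279×0.0370601 = 0.015858
Scale to base peak (0.456874) = 100: 81.65 : 100.00 : 33.76 : 3.47

81.65 : 100.00 : 33.76 : 3.47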